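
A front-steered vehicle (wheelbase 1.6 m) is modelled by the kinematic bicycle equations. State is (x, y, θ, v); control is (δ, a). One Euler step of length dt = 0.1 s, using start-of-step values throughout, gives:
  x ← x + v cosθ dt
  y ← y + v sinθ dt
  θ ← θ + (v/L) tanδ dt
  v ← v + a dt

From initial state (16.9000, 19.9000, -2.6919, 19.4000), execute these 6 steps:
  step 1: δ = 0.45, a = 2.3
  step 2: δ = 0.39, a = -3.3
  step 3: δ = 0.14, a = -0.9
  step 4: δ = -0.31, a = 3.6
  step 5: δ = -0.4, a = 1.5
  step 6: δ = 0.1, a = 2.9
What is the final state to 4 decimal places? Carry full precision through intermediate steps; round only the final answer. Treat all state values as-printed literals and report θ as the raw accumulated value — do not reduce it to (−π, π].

after step 1 (δ=0.45, a=2.3): (15.152873, 19.056704, -2.106196, 19.630000)
after step 2 (δ=0.39, a=-3.3): (14.151381, 17.368396, -1.601883, 19.300000)
after step 3 (δ=0.14, a=-0.9): (14.091394, 15.439329, -1.431896, 19.210000)
after step 4 (δ=-0.31, a=3.6): (14.357365, 13.536830, -1.816489, 19.570000)
after step 5 (δ=-0.4, a=1.5): (13.881367, 11.638601, -2.333618, 19.720000)
after step 6 (δ=0.1, a=2.9): (12.518787, 10.213063, -2.209955, 20.010000)

(12.5188, 10.2131, -2.2100, 20.0100)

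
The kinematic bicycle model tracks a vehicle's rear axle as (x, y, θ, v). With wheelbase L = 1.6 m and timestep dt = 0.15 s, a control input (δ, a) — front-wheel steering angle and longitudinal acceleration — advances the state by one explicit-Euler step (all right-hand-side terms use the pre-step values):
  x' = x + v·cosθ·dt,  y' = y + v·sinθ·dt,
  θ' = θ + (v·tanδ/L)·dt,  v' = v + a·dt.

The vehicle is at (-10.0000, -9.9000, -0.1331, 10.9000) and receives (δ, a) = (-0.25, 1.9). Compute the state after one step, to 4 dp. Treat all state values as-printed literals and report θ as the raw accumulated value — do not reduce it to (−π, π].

(-8.3795, -10.1170, -0.3940, 11.1850)

x' = -10.0000 + 10.9000·cos(-0.1331)·0.15 = -8.3795
y' = -9.9000 + 10.9000·sin(-0.1331)·0.15 = -10.1170
θ' = -0.1331 + (10.9000/1.6)·tan(-0.25)·0.15 = -0.3940
v' = 10.9000 + 1.9000·0.15 = 11.1850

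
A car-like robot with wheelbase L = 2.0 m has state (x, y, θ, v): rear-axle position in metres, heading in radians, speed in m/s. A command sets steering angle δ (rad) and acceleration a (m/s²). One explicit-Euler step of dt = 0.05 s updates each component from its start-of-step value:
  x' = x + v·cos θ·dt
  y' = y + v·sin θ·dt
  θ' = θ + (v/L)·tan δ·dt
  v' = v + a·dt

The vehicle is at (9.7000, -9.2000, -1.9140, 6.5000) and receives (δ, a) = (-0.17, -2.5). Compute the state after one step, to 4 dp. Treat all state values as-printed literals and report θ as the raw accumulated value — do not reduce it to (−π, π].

(9.5906, -9.5060, -1.9419, 6.3750)

x' = 9.7000 + 6.5000·cos(-1.9140)·0.05 = 9.5906
y' = -9.2000 + 6.5000·sin(-1.9140)·0.05 = -9.5060
θ' = -1.9140 + (6.5000/2.0)·tan(-0.17)·0.05 = -1.9419
v' = 6.5000 − 2.5000·0.05 = 6.3750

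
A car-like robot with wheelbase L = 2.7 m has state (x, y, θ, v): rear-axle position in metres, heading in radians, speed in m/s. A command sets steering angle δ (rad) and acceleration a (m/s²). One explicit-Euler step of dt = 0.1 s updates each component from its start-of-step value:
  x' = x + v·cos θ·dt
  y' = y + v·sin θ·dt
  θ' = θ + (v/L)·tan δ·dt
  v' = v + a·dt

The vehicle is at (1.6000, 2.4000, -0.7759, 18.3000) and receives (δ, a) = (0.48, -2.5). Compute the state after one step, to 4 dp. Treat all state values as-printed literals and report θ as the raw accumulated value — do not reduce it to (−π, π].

x' = 1.6000 + 18.3000·cos(-0.7759)·0.1 = 2.9062
y' = 2.4000 + 18.3000·sin(-0.7759)·0.1 = 1.1183
θ' = -0.7759 + (18.3000/2.7)·tan(0.48)·0.1 = -0.4230
v' = 18.3000 − 2.5000·0.1 = 18.0500

(2.9062, 1.1183, -0.4230, 18.0500)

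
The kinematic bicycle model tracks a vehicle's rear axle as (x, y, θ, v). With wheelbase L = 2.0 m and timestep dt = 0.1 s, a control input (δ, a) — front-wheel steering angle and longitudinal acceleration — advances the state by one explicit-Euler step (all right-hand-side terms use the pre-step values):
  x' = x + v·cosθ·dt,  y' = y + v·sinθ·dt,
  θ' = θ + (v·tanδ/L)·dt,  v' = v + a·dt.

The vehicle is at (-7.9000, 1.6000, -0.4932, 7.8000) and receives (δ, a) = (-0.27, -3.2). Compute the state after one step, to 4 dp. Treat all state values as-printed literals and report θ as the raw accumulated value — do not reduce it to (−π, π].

(-7.2130, 1.2307, -0.6011, 7.4800)

x' = -7.9000 + 7.8000·cos(-0.4932)·0.1 = -7.2130
y' = 1.6000 + 7.8000·sin(-0.4932)·0.1 = 1.2307
θ' = -0.4932 + (7.8000/2.0)·tan(-0.27)·0.1 = -0.6011
v' = 7.8000 − 3.2000·0.1 = 7.4800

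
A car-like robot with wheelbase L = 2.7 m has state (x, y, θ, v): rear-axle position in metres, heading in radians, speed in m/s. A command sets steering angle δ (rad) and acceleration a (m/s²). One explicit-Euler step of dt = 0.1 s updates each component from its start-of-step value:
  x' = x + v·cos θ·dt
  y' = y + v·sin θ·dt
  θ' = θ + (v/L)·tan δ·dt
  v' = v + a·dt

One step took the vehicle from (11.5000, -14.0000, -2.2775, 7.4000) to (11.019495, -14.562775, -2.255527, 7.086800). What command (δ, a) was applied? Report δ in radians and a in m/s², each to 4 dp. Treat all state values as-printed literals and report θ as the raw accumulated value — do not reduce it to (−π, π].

δ = 0.0800, a = -3.1320

a = (v'−v)/dt = (-0.313200)/0.1 = -3.1320
Δθ = θ'−θ = 0.021973;  (v·dt/L) = 7.4000·0.1/2.7 = 0.274074
tan δ = Δθ·L/(v·dt) = 0.080172  →  δ = 0.0800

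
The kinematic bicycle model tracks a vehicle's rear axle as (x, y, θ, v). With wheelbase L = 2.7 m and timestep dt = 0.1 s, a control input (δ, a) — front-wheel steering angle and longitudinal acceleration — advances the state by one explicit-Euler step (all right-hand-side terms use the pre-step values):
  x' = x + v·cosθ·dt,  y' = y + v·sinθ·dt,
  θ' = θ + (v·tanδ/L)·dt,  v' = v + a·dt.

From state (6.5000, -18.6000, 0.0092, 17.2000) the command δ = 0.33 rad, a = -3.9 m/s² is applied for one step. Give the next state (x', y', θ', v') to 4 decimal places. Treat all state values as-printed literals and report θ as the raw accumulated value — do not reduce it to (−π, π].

(8.2199, -18.5842, 0.2274, 16.8100)

x' = 6.5000 + 17.2000·cos(0.0092)·0.1 = 8.2199
y' = -18.6000 + 17.2000·sin(0.0092)·0.1 = -18.5842
θ' = 0.0092 + (17.2000/2.7)·tan(0.33)·0.1 = 0.2274
v' = 17.2000 − 3.9000·0.1 = 16.8100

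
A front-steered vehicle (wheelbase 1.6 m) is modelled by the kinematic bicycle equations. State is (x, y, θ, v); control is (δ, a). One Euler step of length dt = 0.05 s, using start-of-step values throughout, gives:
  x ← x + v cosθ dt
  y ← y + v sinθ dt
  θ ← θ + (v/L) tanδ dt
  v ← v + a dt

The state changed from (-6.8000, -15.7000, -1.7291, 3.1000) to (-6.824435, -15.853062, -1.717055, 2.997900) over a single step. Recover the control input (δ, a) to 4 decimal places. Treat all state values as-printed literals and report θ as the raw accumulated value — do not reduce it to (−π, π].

δ = 0.1237, a = -2.0420

a = (v'−v)/dt = (-0.102100)/0.05 = -2.0420
Δθ = θ'−θ = 0.012045;  (v·dt/L) = 3.1000·0.05/1.6 = 0.096875
tan δ = Δθ·L/(v·dt) = 0.124335  →  δ = 0.1237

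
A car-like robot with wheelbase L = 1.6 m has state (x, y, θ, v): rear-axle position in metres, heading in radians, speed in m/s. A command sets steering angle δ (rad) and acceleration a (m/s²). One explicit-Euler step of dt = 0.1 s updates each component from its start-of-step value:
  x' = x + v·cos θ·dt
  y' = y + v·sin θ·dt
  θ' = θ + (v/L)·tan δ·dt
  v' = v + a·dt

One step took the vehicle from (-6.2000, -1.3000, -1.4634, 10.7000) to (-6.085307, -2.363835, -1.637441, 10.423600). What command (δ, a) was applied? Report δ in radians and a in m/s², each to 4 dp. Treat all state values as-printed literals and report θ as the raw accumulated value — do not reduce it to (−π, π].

a = (v'−v)/dt = (-0.276400)/0.1 = -2.7640
Δθ = θ'−θ = -0.174041;  (v·dt/L) = 10.7000·0.1/1.6 = 0.668750
tan δ = Δθ·L/(v·dt) = -0.260248  →  δ = -0.2546

δ = -0.2546, a = -2.7640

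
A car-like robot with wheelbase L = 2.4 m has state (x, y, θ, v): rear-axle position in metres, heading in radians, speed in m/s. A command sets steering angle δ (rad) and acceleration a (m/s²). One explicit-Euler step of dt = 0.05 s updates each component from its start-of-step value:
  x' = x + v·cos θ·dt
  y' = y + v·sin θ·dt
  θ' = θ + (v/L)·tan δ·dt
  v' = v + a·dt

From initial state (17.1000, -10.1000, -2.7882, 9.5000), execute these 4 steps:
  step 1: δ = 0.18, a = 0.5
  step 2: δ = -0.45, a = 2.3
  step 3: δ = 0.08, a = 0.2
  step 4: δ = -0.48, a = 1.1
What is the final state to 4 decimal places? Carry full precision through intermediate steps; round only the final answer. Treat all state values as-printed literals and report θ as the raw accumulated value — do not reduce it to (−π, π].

after step 1 (δ=0.18, a=0.5): (16.654353, -10.264389, -2.752185, 9.525000)
after step 2 (δ=-0.45, a=2.3): (16.213758, -10.445193, -2.848041, 9.640000)
after step 3 (δ=0.08, a=0.2): (15.752377, -10.584661, -2.831940, 9.650000)
after step 4 (δ=-0.48, a=1.1): (15.292825, -10.731692, -2.936605, 9.705000)

(15.2928, -10.7317, -2.9366, 9.7050)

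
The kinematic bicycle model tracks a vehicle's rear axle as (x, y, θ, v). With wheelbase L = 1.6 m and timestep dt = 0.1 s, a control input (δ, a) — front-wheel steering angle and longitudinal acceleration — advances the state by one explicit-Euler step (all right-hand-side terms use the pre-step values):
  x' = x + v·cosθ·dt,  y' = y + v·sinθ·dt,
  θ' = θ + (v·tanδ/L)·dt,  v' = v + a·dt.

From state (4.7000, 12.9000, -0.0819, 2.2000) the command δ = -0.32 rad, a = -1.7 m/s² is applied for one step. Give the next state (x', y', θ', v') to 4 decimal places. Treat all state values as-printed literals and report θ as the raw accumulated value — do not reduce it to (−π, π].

(4.9193, 12.8820, -0.1275, 2.0300)

x' = 4.7000 + 2.2000·cos(-0.0819)·0.1 = 4.9193
y' = 12.9000 + 2.2000·sin(-0.0819)·0.1 = 12.8820
θ' = -0.0819 + (2.2000/1.6)·tan(-0.32)·0.1 = -0.1275
v' = 2.2000 − 1.7000·0.1 = 2.0300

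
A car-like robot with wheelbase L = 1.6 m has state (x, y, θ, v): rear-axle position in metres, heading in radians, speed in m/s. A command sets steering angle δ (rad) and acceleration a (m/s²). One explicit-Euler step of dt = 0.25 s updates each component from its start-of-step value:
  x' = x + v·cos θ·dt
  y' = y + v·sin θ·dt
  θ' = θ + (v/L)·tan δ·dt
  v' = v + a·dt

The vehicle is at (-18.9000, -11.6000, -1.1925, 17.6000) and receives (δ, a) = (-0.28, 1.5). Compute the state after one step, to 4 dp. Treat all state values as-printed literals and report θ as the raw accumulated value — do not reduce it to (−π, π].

x' = -18.9000 + 17.6000·cos(-1.1925)·0.25 = -17.2749
y' = -11.6000 + 17.6000·sin(-1.1925)·0.25 = -15.6889
θ' = -1.1925 + (17.6000/1.6)·tan(-0.28)·0.25 = -1.9833
v' = 17.6000 + 1.5000·0.25 = 17.9750

(-17.2749, -15.6889, -1.9833, 17.9750)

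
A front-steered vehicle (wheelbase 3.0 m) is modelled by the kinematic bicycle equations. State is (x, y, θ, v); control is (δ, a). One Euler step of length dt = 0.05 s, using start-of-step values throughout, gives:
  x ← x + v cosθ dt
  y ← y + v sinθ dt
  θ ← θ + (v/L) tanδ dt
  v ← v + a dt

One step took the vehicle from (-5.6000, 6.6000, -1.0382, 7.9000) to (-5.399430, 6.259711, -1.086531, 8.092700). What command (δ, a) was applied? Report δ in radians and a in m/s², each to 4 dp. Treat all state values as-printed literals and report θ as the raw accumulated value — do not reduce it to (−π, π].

δ = -0.3518, a = 3.8540

a = (v'−v)/dt = (0.192700)/0.05 = 3.8540
Δθ = θ'−θ = -0.048331;  (v·dt/L) = 7.9000·0.05/3.0 = 0.131667
tan δ = Δθ·L/(v·dt) = -0.367071  →  δ = -0.3518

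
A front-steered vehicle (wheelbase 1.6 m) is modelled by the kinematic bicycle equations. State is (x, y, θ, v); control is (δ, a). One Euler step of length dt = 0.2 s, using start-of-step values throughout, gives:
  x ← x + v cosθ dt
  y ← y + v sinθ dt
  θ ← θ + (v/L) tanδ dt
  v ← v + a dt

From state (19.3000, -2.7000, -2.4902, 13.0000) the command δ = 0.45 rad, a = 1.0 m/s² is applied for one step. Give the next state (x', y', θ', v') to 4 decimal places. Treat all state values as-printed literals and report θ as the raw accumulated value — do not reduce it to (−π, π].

(17.2324, -4.2764, -1.7052, 13.2000)

x' = 19.3000 + 13.0000·cos(-2.4902)·0.2 = 17.2324
y' = -2.7000 + 13.0000·sin(-2.4902)·0.2 = -4.2764
θ' = -2.4902 + (13.0000/1.6)·tan(0.45)·0.2 = -1.7052
v' = 13.0000 + 1.0000·0.2 = 13.2000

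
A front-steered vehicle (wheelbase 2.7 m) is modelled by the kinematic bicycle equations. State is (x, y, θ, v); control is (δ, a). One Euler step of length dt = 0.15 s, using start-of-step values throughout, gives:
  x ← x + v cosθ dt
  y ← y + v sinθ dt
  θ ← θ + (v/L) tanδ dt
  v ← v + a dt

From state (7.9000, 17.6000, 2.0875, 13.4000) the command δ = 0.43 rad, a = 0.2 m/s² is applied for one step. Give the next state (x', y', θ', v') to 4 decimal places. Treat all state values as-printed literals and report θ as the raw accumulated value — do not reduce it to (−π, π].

x' = 7.9000 + 13.4000·cos(2.0875)·0.15 = 6.9070
y' = 17.6000 + 13.4000·sin(2.0875)·0.15 = 19.3476
θ' = 2.0875 + (13.4000/2.7)·tan(0.43)·0.15 = 2.4289
v' = 13.4000 + 0.2000·0.15 = 13.4300

(6.9070, 19.3476, 2.4289, 13.4300)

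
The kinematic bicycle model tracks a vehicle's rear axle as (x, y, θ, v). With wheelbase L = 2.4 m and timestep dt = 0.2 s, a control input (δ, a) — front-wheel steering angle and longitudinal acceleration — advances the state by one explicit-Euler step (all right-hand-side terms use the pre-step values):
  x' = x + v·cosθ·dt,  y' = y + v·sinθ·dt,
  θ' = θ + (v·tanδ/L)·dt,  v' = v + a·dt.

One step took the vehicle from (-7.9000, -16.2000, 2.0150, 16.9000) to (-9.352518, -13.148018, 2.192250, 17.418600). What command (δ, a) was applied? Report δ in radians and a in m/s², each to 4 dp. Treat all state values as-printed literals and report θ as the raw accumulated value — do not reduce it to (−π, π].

δ = 0.1252, a = 2.5930

a = (v'−v)/dt = (0.518600)/0.2 = 2.5930
Δθ = θ'−θ = 0.177250;  (v·dt/L) = 16.9000·0.2/2.4 = 1.408333
tan δ = Δθ·L/(v·dt) = 0.125858  →  δ = 0.1252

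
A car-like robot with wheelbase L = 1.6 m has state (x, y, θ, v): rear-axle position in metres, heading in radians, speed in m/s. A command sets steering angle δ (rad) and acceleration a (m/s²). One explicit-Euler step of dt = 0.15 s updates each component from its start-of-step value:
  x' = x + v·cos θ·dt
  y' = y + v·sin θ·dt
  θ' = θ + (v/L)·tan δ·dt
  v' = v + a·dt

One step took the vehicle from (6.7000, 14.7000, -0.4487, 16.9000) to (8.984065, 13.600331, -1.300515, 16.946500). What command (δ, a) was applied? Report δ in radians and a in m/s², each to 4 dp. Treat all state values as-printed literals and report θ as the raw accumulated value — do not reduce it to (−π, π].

a = (v'−v)/dt = (0.046500)/0.15 = 0.3100
Δθ = θ'−θ = -0.851815;  (v·dt/L) = 16.9000·0.15/1.6 = 1.584375
tan δ = Δθ·L/(v·dt) = -0.537635  →  δ = -0.4933

δ = -0.4933, a = 0.3100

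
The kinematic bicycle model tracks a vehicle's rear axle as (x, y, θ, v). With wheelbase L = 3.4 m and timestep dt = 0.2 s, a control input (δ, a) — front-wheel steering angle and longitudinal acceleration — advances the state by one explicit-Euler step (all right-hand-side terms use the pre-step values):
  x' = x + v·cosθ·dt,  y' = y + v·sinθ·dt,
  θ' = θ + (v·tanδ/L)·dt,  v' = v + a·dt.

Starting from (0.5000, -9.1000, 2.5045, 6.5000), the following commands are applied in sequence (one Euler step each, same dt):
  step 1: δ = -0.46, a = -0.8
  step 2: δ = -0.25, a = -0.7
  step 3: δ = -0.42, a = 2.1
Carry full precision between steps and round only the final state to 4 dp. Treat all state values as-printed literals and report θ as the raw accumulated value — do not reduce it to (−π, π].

(-2.1534, -6.4061, 2.0570, 6.6200)

after step 1 (δ=-0.46, a=-0.8): (-0.544977, -8.326681, 2.315064, 6.340000)
after step 2 (δ=-0.25, a=-0.7): (-1.403962, -7.393960, 2.219836, 6.200000)
after step 3 (δ=-0.42, a=2.1): (-2.153445, -6.406096, 2.056969, 6.620000)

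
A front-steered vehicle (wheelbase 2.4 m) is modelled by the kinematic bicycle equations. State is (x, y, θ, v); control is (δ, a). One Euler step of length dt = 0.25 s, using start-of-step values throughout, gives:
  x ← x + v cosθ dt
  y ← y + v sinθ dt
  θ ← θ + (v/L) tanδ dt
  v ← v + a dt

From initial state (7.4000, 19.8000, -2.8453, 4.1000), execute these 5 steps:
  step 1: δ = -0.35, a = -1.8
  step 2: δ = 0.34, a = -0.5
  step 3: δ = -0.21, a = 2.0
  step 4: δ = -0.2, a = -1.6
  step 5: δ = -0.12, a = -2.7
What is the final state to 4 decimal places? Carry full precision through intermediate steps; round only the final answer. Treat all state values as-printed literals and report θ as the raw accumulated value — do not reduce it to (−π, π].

after step 1 (δ=-0.35, a=-1.8): (6.419664, 19.500724, -3.001198, 3.650000)
after step 2 (δ=0.34, a=-0.5): (5.516142, 19.373034, -2.866704, 3.525000)
after step 3 (δ=-0.21, a=2.0): (4.667978, 19.133828, -2.944967, 4.025000)
after step 4 (δ=-0.2, a=-1.6): (3.681117, 18.937246, -3.029958, 3.625000)
after step 5 (δ=-0.12, a=-2.7): (2.780509, 18.836286, -3.075489, 2.950000)

(2.7805, 18.8363, -3.0755, 2.9500)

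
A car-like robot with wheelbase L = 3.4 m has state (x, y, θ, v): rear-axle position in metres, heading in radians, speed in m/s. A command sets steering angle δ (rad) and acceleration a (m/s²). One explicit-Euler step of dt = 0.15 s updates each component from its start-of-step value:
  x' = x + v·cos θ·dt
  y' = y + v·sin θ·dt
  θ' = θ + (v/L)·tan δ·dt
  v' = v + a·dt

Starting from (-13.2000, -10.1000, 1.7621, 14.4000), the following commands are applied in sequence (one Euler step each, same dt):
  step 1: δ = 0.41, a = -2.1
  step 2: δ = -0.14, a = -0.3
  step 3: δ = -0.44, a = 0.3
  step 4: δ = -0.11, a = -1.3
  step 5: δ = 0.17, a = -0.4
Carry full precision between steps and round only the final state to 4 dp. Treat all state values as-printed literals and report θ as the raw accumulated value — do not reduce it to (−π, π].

(-15.5706, 0.0502, 1.6956, 13.8300)

after step 1 (δ=0.41, a=-2.1): (-13.610700, -7.979404, 2.038219, 14.085000)
after step 2 (δ=-0.14, a=-0.3): (-14.562677, -6.093283, 1.950650, 14.040000)
after step 3 (δ=-0.44, a=0.3): (-15.343550, -4.137402, 1.659043, 14.085000)
after step 4 (δ=-0.11, a=-1.3): (-15.529751, -2.032873, 1.590412, 13.890000)
after step 5 (δ=0.17, a=-0.4): (-15.570619, 0.050226, 1.695603, 13.830000)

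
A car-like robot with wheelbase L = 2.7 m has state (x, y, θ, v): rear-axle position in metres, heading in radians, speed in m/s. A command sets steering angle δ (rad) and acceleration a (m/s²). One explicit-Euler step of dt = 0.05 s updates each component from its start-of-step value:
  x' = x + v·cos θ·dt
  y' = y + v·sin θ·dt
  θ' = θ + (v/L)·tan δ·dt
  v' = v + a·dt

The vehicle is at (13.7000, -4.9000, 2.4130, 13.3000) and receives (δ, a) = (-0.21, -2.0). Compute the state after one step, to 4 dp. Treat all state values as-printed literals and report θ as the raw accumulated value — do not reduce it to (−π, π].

x' = 13.7000 + 13.3000·cos(2.4130)·0.05 = 13.2038
y' = -4.9000 + 13.3000·sin(2.4130)·0.05 = -4.4572
θ' = 2.4130 + (13.3000/2.7)·tan(-0.21)·0.05 = 2.3605
v' = 13.3000 − 2.0000·0.05 = 13.2000

(13.2038, -4.4572, 2.3605, 13.2000)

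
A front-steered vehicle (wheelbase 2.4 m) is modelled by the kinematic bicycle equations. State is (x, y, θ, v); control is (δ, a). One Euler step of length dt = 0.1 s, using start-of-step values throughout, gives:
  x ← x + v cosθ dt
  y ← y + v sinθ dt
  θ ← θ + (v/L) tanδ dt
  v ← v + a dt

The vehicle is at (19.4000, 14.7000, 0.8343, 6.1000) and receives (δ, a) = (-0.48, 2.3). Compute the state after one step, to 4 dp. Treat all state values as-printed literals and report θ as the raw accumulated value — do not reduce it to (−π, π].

(19.8097, 15.1519, 0.7020, 6.3300)

x' = 19.4000 + 6.1000·cos(0.8343)·0.1 = 19.8097
y' = 14.7000 + 6.1000·sin(0.8343)·0.1 = 15.1519
θ' = 0.8343 + (6.1000/2.4)·tan(-0.48)·0.1 = 0.7020
v' = 6.1000 + 2.3000·0.1 = 6.3300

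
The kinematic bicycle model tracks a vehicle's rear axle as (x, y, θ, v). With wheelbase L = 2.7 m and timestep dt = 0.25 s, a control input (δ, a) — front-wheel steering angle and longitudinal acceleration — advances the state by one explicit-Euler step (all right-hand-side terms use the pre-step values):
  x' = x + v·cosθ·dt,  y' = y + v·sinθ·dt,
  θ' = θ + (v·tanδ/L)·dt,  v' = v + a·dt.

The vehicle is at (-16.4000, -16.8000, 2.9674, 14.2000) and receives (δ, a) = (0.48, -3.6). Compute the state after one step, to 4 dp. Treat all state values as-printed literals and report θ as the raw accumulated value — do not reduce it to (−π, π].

x' = -16.4000 + 14.2000·cos(2.9674)·0.25 = -19.8963
y' = -16.8000 + 14.2000·sin(2.9674)·0.25 = -16.1847
θ' = 2.9674 + (14.2000/2.7)·tan(0.48)·0.25 = 3.6519
v' = 14.2000 − 3.6000·0.25 = 13.3000

(-19.8963, -16.1847, 3.6519, 13.3000)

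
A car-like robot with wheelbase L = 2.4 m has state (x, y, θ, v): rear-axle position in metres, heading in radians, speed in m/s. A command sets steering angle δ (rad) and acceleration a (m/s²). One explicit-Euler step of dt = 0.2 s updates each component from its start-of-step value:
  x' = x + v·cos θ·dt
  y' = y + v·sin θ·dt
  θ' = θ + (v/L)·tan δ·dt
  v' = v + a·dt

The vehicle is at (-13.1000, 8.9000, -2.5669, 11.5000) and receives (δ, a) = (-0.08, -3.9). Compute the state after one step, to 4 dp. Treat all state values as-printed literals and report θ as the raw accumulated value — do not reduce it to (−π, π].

(-15.0305, 7.6498, -2.6437, 10.7200)

x' = -13.1000 + 11.5000·cos(-2.5669)·0.2 = -15.0305
y' = 8.9000 + 11.5000·sin(-2.5669)·0.2 = 7.6498
θ' = -2.5669 + (11.5000/2.4)·tan(-0.08)·0.2 = -2.6437
v' = 11.5000 − 3.9000·0.2 = 10.7200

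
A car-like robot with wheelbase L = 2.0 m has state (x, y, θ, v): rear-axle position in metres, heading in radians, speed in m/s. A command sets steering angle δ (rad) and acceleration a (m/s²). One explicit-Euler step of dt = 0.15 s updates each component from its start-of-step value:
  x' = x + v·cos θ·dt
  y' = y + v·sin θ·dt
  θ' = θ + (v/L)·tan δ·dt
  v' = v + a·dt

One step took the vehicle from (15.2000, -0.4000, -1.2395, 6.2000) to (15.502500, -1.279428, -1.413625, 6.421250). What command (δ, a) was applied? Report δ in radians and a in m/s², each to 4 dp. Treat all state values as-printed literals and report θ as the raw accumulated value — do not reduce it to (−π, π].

δ = -0.3583, a = 1.4750

a = (v'−v)/dt = (0.221250)/0.15 = 1.4750
Δθ = θ'−θ = -0.174125;  (v·dt/L) = 6.2000·0.15/2.0 = 0.465000
tan δ = Δθ·L/(v·dt) = -0.374462  →  δ = -0.3583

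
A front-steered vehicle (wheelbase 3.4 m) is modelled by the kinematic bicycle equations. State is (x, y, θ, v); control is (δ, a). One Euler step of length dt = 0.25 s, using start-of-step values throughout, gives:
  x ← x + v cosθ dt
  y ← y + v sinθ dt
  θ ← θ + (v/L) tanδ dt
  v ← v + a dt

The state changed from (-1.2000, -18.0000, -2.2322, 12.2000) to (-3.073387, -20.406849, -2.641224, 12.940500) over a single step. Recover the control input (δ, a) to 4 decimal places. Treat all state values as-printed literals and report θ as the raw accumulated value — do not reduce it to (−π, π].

a = (v'−v)/dt = (0.740500)/0.25 = 2.9620
Δθ = θ'−θ = -0.409024;  (v·dt/L) = 12.2000·0.25/3.4 = 0.897059
tan δ = Δθ·L/(v·dt) = -0.455961  →  δ = -0.4278

δ = -0.4278, a = 2.9620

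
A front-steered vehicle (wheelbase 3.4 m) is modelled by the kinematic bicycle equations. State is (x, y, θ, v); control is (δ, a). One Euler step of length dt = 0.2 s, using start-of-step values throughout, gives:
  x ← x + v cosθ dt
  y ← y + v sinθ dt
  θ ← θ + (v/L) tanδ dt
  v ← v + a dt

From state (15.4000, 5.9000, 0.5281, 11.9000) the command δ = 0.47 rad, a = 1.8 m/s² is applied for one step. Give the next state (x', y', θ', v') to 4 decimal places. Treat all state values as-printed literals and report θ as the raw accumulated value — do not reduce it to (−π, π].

(17.4558, 7.0993, 0.8837, 12.2600)

x' = 15.4000 + 11.9000·cos(0.5281)·0.2 = 17.4558
y' = 5.9000 + 11.9000·sin(0.5281)·0.2 = 7.0993
θ' = 0.5281 + (11.9000/3.4)·tan(0.47)·0.2 = 0.8837
v' = 11.9000 + 1.8000·0.2 = 12.2600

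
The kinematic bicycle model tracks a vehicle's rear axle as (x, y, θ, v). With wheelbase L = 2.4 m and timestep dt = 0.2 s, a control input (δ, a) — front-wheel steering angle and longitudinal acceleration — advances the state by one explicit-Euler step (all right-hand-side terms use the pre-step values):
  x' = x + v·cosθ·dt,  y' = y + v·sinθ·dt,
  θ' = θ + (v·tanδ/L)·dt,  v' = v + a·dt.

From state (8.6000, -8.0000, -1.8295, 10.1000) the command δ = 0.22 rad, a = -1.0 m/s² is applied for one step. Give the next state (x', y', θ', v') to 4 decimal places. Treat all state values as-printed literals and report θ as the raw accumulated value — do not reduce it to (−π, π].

(8.0832, -9.9528, -1.6413, 9.9000)

x' = 8.6000 + 10.1000·cos(-1.8295)·0.2 = 8.0832
y' = -8.0000 + 10.1000·sin(-1.8295)·0.2 = -9.9528
θ' = -1.8295 + (10.1000/2.4)·tan(0.22)·0.2 = -1.6413
v' = 10.1000 − 1.0000·0.2 = 9.9000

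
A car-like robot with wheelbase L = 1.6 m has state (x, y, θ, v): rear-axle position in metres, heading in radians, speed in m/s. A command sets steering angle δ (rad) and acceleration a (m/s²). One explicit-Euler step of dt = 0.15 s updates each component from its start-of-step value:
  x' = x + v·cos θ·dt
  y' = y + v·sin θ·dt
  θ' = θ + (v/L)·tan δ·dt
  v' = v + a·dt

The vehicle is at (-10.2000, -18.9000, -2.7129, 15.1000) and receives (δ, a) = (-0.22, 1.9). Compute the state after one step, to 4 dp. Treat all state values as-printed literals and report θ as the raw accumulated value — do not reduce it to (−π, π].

(-12.2600, -19.8415, -3.0295, 15.3850)

x' = -10.2000 + 15.1000·cos(-2.7129)·0.15 = -12.2600
y' = -18.9000 + 15.1000·sin(-2.7129)·0.15 = -19.8415
θ' = -2.7129 + (15.1000/1.6)·tan(-0.22)·0.15 = -3.0295
v' = 15.1000 + 1.9000·0.15 = 15.3850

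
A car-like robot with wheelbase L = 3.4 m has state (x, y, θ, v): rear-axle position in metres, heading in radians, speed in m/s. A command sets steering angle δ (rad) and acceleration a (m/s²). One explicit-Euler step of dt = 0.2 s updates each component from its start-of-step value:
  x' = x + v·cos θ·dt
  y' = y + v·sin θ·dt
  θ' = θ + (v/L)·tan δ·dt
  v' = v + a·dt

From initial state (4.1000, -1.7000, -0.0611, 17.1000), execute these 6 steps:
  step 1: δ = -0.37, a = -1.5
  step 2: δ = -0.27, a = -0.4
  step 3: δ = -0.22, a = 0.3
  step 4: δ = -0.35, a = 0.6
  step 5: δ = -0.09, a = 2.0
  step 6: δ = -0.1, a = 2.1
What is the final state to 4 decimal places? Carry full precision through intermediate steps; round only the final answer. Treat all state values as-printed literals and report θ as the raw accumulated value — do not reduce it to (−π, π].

(16.5015, -14.9782, -1.4968, 17.7200)

after step 1 (δ=-0.37, a=-1.5): (7.513618, -1.908832, -0.451245, 16.800000)
after step 2 (δ=-0.27, a=-0.4): (10.537299, -3.374081, -0.724747, 16.720000)
after step 3 (δ=-0.22, a=0.3): (13.040842, -5.590972, -0.944683, 16.780000)
after step 4 (δ=-0.35, a=0.6): (15.007457, -8.310377, -1.304988, 16.900000)
after step 5 (δ=-0.09, a=2.0): (15.895348, -11.571673, -1.394701, 17.300000)
after step 6 (δ=-0.1, a=2.1): (16.501495, -14.978164, -1.496806, 17.720000)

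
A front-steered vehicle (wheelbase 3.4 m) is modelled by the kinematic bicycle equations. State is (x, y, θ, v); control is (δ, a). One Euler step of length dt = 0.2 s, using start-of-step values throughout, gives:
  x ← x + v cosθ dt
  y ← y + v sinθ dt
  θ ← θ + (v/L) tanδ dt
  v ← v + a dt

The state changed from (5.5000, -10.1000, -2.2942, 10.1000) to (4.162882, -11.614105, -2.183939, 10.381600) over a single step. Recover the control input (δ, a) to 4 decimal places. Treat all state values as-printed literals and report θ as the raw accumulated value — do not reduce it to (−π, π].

δ = 0.1835, a = 1.4080

a = (v'−v)/dt = (0.281600)/0.2 = 1.4080
Δθ = θ'−θ = 0.110261;  (v·dt/L) = 10.1000·0.2/3.4 = 0.594118
tan δ = Δθ·L/(v·dt) = 0.185588  →  δ = 0.1835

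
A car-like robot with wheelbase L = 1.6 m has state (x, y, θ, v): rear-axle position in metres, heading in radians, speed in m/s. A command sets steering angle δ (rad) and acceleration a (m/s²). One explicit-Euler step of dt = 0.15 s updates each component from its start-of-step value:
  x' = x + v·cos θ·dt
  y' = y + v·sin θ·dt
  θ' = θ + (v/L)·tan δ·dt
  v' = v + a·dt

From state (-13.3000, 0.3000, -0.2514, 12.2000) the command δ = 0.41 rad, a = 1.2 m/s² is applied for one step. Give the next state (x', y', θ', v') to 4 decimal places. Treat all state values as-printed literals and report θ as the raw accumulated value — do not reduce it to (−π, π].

x' = -13.3000 + 12.2000·cos(-0.2514)·0.15 = -11.5275
y' = 0.3000 + 12.2000·sin(-0.2514)·0.15 = -0.1552
θ' = -0.2514 + (12.2000/1.6)·tan(0.41)·0.15 = 0.2457
v' = 12.2000 + 1.2000·0.15 = 12.3800

(-11.5275, -0.1552, 0.2457, 12.3800)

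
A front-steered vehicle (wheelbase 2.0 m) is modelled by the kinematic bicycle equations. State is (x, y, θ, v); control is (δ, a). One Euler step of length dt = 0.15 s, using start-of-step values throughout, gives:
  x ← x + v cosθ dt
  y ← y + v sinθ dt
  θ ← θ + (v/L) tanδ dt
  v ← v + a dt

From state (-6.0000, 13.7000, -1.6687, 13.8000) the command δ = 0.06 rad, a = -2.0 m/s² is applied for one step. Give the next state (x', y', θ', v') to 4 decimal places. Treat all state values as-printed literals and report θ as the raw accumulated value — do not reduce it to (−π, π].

(-6.2023, 11.6399, -1.6065, 13.5000)

x' = -6.0000 + 13.8000·cos(-1.6687)·0.15 = -6.2023
y' = 13.7000 + 13.8000·sin(-1.6687)·0.15 = 11.6399
θ' = -1.6687 + (13.8000/2.0)·tan(0.06)·0.15 = -1.6065
v' = 13.8000 − 2.0000·0.15 = 13.5000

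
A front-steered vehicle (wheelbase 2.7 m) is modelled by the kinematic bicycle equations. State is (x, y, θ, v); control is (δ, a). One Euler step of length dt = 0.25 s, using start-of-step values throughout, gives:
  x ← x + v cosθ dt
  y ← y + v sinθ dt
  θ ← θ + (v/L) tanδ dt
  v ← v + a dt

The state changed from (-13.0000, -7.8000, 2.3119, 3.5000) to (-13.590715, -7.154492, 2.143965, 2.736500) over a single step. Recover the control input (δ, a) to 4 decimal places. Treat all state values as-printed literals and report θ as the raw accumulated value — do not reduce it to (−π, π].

a = (v'−v)/dt = (-0.763500)/0.25 = -3.0540
Δθ = θ'−θ = -0.167935;  (v·dt/L) = 3.5000·0.25/2.7 = 0.324074
tan δ = Δθ·L/(v·dt) = -0.518199  →  δ = -0.4781

δ = -0.4781, a = -3.0540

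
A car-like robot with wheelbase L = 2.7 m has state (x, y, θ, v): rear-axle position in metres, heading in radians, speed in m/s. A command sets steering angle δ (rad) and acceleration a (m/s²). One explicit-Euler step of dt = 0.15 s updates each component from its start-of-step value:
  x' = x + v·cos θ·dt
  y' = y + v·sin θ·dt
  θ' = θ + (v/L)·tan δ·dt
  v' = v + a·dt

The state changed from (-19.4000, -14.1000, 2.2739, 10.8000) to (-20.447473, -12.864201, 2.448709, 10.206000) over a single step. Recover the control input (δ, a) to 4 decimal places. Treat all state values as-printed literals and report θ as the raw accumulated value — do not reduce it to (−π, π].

δ = 0.2835, a = -3.9600

a = (v'−v)/dt = (-0.594000)/0.15 = -3.9600
Δθ = θ'−θ = 0.174809;  (v·dt/L) = 10.8000·0.15/2.7 = 0.600000
tan δ = Δθ·L/(v·dt) = 0.291348  →  δ = 0.2835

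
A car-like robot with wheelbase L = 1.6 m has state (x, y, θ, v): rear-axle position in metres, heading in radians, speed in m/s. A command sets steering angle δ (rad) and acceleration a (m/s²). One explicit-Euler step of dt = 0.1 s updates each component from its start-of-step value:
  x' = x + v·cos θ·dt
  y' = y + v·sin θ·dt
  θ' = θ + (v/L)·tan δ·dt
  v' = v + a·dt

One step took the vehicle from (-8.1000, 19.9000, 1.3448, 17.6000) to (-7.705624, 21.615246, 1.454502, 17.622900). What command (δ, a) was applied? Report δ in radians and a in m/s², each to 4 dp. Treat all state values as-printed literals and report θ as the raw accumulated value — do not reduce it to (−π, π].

δ = 0.0994, a = 0.2290

a = (v'−v)/dt = (0.022900)/0.1 = 0.2290
Δθ = θ'−θ = 0.109702;  (v·dt/L) = 17.6000·0.1/1.6 = 1.100000
tan δ = Δθ·L/(v·dt) = 0.099729  →  δ = 0.0994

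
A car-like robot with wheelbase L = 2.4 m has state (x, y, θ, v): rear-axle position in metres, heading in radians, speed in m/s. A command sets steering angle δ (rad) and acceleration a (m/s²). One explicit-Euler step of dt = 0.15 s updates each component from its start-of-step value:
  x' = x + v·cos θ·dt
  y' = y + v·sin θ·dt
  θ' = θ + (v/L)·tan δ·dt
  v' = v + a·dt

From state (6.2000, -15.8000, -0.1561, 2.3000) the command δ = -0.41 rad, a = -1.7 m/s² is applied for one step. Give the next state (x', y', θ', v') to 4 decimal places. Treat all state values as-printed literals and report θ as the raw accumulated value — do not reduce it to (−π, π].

(6.5408, -15.8536, -0.2186, 2.0450)

x' = 6.2000 + 2.3000·cos(-0.1561)·0.15 = 6.5408
y' = -15.8000 + 2.3000·sin(-0.1561)·0.15 = -15.8536
θ' = -0.1561 + (2.3000/2.4)·tan(-0.41)·0.15 = -0.2186
v' = 2.3000 − 1.7000·0.15 = 2.0450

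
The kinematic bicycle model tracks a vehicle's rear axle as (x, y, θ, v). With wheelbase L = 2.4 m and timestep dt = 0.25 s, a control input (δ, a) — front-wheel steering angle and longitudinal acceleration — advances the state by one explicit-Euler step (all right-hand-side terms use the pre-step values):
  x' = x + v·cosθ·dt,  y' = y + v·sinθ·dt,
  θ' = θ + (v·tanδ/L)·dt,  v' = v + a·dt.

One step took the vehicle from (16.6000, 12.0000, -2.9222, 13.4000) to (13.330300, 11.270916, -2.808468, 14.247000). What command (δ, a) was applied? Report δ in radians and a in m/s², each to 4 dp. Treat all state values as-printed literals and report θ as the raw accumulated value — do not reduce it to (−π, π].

a = (v'−v)/dt = (0.847000)/0.25 = 3.3880
Δθ = θ'−θ = 0.113732;  (v·dt/L) = 13.4000·0.25/2.4 = 1.395833
tan δ = Δθ·L/(v·dt) = 0.081480  →  δ = 0.0813

δ = 0.0813, a = 3.3880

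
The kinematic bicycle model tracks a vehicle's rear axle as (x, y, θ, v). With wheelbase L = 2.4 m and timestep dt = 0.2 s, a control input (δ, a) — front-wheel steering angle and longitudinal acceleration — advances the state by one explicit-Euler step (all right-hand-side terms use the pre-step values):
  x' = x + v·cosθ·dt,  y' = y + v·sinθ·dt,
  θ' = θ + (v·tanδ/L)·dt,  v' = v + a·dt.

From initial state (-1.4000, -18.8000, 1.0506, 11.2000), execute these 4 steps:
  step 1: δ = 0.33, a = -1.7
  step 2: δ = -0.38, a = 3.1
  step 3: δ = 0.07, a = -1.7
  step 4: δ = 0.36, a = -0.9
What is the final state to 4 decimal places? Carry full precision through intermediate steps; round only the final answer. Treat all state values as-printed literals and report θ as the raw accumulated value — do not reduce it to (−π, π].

(2.4276, -10.8243, 1.4253, 10.9600)

after step 1 (δ=0.33, a=-1.7): (-0.286607, -16.856304, 1.370290, 10.860000)
after step 2 (δ=-0.38, a=3.1): (0.145981, -14.727818, 1.008821, 11.480000)
after step 3 (δ=0.07, a=-1.7): (1.369424, -12.784933, 1.075898, 11.140000)
after step 4 (δ=0.36, a=-0.9): (2.427596, -10.824255, 1.425325, 10.960000)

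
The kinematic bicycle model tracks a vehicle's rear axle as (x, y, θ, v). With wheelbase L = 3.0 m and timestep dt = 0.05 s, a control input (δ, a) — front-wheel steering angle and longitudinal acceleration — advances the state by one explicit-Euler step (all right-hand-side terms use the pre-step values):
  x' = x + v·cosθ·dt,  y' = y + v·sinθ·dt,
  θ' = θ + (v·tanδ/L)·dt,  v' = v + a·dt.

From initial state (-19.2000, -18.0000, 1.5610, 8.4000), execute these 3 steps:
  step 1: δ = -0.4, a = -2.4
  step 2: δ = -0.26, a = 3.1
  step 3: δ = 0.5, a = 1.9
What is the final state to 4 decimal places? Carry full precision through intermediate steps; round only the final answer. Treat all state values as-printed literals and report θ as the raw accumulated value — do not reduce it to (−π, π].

(-19.1229, -16.7476, 1.5419, 8.5300)

after step 1 (δ=-0.4, a=-2.4): (-19.195886, -17.580020, 1.501809, 8.280000)
after step 2 (δ=-0.26, a=3.1): (-19.167347, -17.167005, 1.465098, 8.435000)
after step 3 (δ=0.5, a=1.9): (-19.122852, -16.747609, 1.541899, 8.530000)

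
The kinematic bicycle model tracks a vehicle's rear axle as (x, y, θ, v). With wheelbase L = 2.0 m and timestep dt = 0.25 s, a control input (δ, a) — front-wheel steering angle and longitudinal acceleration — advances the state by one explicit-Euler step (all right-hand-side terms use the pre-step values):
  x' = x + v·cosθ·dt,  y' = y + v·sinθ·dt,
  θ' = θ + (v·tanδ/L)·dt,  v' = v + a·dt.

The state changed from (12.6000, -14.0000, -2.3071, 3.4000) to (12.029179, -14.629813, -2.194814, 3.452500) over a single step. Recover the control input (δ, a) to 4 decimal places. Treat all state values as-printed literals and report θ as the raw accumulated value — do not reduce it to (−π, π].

δ = 0.2583, a = 0.2100

a = (v'−v)/dt = (0.052500)/0.25 = 0.2100
Δθ = θ'−θ = 0.112286;  (v·dt/L) = 3.4000·0.25/2.0 = 0.425000
tan δ = Δθ·L/(v·dt) = 0.264202  →  δ = 0.2583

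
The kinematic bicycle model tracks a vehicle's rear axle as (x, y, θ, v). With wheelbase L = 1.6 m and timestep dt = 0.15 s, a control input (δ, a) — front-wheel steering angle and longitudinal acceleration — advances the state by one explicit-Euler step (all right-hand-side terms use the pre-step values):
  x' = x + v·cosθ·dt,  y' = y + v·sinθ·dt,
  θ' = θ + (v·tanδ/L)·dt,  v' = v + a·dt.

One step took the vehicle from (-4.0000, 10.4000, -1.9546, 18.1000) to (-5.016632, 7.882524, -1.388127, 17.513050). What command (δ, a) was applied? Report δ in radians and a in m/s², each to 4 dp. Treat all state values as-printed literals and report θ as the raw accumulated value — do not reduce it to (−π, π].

δ = 0.3222, a = -3.9130

a = (v'−v)/dt = (-0.586950)/0.15 = -3.9130
Δθ = θ'−θ = 0.566473;  (v·dt/L) = 18.1000·0.15/1.6 = 1.696875
tan δ = Δθ·L/(v·dt) = 0.333833  →  δ = 0.3222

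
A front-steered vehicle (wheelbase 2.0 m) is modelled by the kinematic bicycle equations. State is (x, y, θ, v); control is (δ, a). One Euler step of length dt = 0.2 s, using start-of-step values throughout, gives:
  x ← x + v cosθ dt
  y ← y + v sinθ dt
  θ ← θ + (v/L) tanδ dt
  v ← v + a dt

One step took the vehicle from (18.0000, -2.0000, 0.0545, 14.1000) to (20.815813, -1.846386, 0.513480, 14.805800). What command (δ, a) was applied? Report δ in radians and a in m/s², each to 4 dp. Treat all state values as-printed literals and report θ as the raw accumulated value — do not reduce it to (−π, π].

δ = 0.3147, a = 3.5290

a = (v'−v)/dt = (0.705800)/0.2 = 3.5290
Δθ = θ'−θ = 0.458980;  (v·dt/L) = 14.1000·0.2/2.0 = 1.410000
tan δ = Δθ·L/(v·dt) = 0.325518  →  δ = 0.3147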